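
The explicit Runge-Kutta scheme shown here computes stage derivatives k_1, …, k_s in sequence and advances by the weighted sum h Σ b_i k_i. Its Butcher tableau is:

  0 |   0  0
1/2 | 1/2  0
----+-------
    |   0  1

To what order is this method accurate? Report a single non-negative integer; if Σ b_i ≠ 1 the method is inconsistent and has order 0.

b = (0, 1)
c = (0, 1/2)
Σ b_i: 1·1 = 1 ✓
b·c: 1·1/2 = 1/2 ✓; 2 stages ⇒ order 2.

2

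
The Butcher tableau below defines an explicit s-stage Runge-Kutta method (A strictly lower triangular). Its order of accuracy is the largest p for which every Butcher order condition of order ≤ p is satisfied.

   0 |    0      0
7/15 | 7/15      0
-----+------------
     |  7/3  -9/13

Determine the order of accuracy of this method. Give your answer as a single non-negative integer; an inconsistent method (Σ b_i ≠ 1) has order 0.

b = (7/3, -9/13)
c = (0, 7/15)
Σ b_i: 7/3·1 + (-9/13)·1 = 64/39 ≠ 1 ⇒ order 0.

0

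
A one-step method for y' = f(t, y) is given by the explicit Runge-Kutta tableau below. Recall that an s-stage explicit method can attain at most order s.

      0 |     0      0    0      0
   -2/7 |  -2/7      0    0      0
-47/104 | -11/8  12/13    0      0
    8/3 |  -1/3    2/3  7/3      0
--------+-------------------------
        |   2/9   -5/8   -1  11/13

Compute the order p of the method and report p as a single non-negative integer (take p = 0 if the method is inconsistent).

0

b = (2/9, -5/8, -1, 11/13)
c = (0, -2/7, -47/104, 8/3)
Ac = (0, 0, -24/91, -2719/2184)
Σ b_i: 2/9·1 + (-5/8)·1 + (-1)·1 + 11/13·1 = -521/936 ≠ 1 ⇒ order 0.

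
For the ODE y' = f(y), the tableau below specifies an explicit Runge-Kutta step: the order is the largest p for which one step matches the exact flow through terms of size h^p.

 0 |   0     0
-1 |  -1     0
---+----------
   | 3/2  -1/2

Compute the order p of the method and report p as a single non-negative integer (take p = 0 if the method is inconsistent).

2

b = (3/2, -1/2)
c = (0, -1)
Σ b_i: 3/2·1 + (-1/2)·1 = 1 ✓
b·c: (-1/2)·(-1) = 1/2 ✓; 2 stages ⇒ order 2.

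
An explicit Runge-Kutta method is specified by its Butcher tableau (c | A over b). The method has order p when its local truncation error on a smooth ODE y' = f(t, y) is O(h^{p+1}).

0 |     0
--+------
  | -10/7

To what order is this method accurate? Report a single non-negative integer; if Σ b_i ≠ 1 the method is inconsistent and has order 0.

b = (-10/7)
c = (0)
Σ b_i: (-10/7)·1 = -10/7 ≠ 1 ⇒ order 0.

0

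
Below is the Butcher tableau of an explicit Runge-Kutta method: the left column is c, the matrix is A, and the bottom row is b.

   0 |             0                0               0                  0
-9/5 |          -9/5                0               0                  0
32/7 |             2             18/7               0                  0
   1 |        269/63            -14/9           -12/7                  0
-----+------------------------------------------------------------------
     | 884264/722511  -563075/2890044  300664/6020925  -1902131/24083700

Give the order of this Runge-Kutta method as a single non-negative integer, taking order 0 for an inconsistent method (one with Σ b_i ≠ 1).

b = (884264/722511, -563075/2890044, 300664/6020925, -1902131/24083700)
c = (0, -9/5, 32/7, 1)
Ac = (0, 0, -162/35, -1234/245)
Σ b_i: 884264/722511·1 + (-563075/2890044)·1 + 300664/6020925·1 + (-1902131/24083700)·1 = 1 ✓
b·c: (-563075/2890044)·(-9/5) + 300664/6020925·32/7 + (-1902131/24083700)·1 = 1/2 ✓
b·c²: (-563075/2890044)·81/25 + 300664/6020925·1024/49 + (-1902131/24083700)·1 = 1/3 ✓
b·Ac: 300664/6020925·(-162/35) + (-1902131/24083700)·(-1234/245) = 1/6 ✓
b·c³: (-563075/2890044)·(-729/125) + 300664/6020925·32768/343 + (-1902131/24083700)·1 = 32750033/5619530 ≠ 1/4 ⇒ order 3.
b·(c∘Ac): 300664/6020925·(-5184/245) + (-1902131/24083700)·(-1234/245) = -1586669/2408370 ≠ 1/8
b·Ac²: 300664/6020925·1458/175 + (-1902131/24083700)·(-350418/8575) = 511878293/140488250 ≠ 1/12
b·A²c: (-1902131/24083700)·1944/245 = -6288678/10034875 ≠ 1/24

3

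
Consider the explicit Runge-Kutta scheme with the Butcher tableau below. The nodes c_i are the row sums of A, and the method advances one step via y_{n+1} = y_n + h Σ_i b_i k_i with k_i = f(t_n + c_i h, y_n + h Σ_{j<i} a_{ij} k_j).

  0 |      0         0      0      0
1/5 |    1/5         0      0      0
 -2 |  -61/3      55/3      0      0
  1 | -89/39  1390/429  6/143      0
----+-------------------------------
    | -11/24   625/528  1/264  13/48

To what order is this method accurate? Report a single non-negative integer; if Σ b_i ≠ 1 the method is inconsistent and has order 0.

b = (-11/24, 625/528, 1/264, 13/48)
c = (0, 1/5, -2, 1)
Ac = (0, 0, 11/3, 22/39)
Σ b_i: (-11/24)·1 + 625/528·1 + 1/264·1 + 13/48·1 = 1 ✓
b·c: 625/528·1/5 + 1/264·(-2) + 13/48·1 = 1/2 ✓
b·c²: 625/528·1/25 + 1/264·4 + 13/48·1 = 1/3 ✓
b·Ac: 1/264·11/3 + 13/48·22/39 = 1/6 ✓
b·c³: 625/528·1/125 + 1/264·(-8) + 13/48·1 = 1/4 ✓
b·(c∘Ac): 1/264·(-22/3) + 13/48·22/39 = 1/8 ✓
b·Ac²: 1/264·11/15 + 13/48·58/195 = 1/12 ✓
b·A²c: 13/48·2/13 = 1/24 ✓; 4 stages ⇒ order 4.

4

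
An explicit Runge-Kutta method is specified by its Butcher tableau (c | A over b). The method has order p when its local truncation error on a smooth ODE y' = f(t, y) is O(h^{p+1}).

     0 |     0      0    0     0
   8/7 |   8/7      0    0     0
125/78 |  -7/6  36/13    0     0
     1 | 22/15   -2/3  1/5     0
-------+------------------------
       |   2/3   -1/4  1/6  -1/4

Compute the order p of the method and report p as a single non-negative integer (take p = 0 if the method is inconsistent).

b = (2/3, -1/4, 1/6, -1/4)
c = (0, 8/7, 125/78, 1)
Ac = (0, 0, 288/91, -241/546)
Σ b_i: 2/3·1 + (-1/4)·1 + 1/6·1 + (-1/4)·1 = 1/3 ≠ 1 ⇒ order 0.

0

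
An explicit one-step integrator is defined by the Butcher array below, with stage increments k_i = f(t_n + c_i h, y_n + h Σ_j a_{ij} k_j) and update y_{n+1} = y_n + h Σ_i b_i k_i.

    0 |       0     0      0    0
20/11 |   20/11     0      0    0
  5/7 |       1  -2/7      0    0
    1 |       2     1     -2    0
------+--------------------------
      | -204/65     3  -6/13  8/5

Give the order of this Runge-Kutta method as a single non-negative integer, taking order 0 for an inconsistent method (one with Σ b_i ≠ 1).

1

b = (-204/65, 3, -6/13, 8/5)
c = (0, 20/11, 5/7, 1)
Ac = (0, 0, -40/77, 30/77)
Σ b_i: (-204/65)·1 + 3·1 + (-6/13)·1 + 8/5·1 = 1 ✓
b·c: 3·20/11 + (-6/13)·5/7 + 8/5·1 = 33658/5005 ≠ 1/2 ⇒ order 1.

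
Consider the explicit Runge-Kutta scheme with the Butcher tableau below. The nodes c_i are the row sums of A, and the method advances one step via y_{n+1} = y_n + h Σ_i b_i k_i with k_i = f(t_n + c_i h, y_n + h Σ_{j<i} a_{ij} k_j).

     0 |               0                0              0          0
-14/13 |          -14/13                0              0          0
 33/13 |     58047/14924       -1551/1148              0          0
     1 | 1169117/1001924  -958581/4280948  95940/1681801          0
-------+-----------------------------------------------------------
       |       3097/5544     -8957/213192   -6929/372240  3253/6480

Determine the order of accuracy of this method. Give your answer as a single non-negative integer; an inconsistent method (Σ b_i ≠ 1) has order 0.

b = (3097/5544, -8957/213192, -6929/372240, 3253/6480)
c = (0, -14/13, 33/13, 1)
Ac = (0, 0, 1551/1066, 2511/6506)
Σ b_i: 3097/5544·1 + (-8957/213192)·1 + (-6929/372240)·1 + 3253/6480·1 = 1 ✓
b·c: (-8957/213192)·(-14/13) + (-6929/372240)·33/13 + 3253/6480·1 = 1/2 ✓
b·c²: (-8957/213192)·196/169 + (-6929/372240)·1089/169 + 3253/6480·1 = 1/3 ✓
b·Ac: (-6929/372240)·1551/1066 + 3253/6480·2511/6506 = 1/6 ✓
b·c³: (-8957/213192)·(-2744/2197) + (-6929/372240)·35937/2197 + 3253/6480·1 = 1/4 ✓
b·(c∘Ac): (-6929/372240)·51183/13858 + 3253/6480·2511/6506 = 1/8 ✓
b·Ac²: (-6929/372240)·(-10857/6929) + 3253/6480·351/3253 = 1/12 ✓
b·A²c: 3253/6480·270/3253 = 1/24 ✓; 4 stages ⇒ order 4.

4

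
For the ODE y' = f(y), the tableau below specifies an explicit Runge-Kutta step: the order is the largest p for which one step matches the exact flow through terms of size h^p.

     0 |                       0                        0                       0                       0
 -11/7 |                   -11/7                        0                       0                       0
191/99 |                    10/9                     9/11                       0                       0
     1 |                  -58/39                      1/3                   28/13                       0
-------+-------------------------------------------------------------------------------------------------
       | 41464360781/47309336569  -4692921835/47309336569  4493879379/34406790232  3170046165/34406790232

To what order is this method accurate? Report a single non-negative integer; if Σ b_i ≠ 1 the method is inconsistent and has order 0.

b = (41464360781/47309336569, -4692921835/47309336569, 4493879379/34406790232, 3170046165/34406790232)
c = (0, -11/7, 191/99, 1)
Ac = (0, 0, -9/7, 32717/9009)
Σ b_i: 41464360781/47309336569·1 + (-4692921835/47309336569)·1 + 4493879379/34406790232·1 + 3170046165/34406790232·1 = 1 ✓
b·c: (-4692921835/47309336569)·(-11/7) + 4493879379/34406790232·191/99 + 3170046165/34406790232·1 = 1/2 ✓
b·c²: (-4692921835/47309336569)·121/49 + 4493879379/34406790232·36481/9801 + 3170046165/34406790232·1 = 1/3 ✓
b·Ac: 4493879379/34406790232·(-9/7) + 3170046165/34406790232·32717/9009 = 1/6 ✓
b·c³: (-4692921835/47309336569)·(-1331/343) + 4493879379/34406790232·6967871/970299 + 3170046165/34406790232·1 = 25304273511491/17882929223082 ≠ 1/4 ⇒ order 3.
b·(c∘Ac): 4493879379/34406790232·(-191/77) + 3170046165/34406790232·32717/9009 = 958530856/90317824359 ≠ 1/8
b·Ac²: 4493879379/34406790232·99/49 + 3170046165/34406790232·55190923/6243237 = 19284304069039/17882929223082 ≠ 1/12
b·A²c: 3170046165/34406790232·(-36/13) = -2194647345/8601697558 ≠ 1/24

3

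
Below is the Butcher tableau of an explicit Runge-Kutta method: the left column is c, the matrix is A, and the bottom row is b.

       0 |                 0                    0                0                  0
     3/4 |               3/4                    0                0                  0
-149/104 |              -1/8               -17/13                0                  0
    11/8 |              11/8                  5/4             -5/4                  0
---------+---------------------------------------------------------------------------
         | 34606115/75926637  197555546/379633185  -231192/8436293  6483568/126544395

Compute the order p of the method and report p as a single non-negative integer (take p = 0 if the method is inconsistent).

3

b = (34606115/75926637, 197555546/379633185, -231192/8436293, 6483568/126544395)
c = (0, 3/4, -149/104, 11/8)
Ac = (0, 0, -51/52, 1135/416)
Σ b_i: 34606115/75926637·1 + 197555546/379633185·1 + (-231192/8436293)·1 + 6483568/126544395·1 = 1 ✓
b·c: 197555546/379633185·3/4 + (-231192/8436293)·(-149/104) + 6483568/126544395·11/8 = 1/2 ✓
b·c²: 197555546/379633185·9/16 + (-231192/8436293)·22201/10816 + 6483568/126544395·121/64 = 1/3 ✓
b·Ac: (-231192/8436293)·(-51/52) + 6483568/126544395·1135/416 = 1/6 ✓
b·c³: 197555546/379633185·27/64 + (-231192/8436293)·(-3307949/1124864) + 6483568/126544395·1331/512 = 9124407041/21056987328 ≠ 1/4 ⇒ order 3.
b·(c∘Ac): (-231192/8436293)·7599/5408 + 6483568/126544395·12485/3328 = 62240839/404942064 ≠ 1/8
b·Ac²: (-231192/8436293)·(-153/208) + 6483568/126544395·(-80585/43264) = -396265879/5264246832 ≠ 1/12
b·A²c: 6483568/126544395·255/208 = 529907/8436293 ≠ 1/24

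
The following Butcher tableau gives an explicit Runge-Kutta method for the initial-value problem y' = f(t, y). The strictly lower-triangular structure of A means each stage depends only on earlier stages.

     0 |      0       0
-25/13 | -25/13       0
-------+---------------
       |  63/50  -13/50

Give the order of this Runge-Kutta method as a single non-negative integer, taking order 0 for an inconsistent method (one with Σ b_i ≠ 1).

b = (63/50, -13/50)
c = (0, -25/13)
Σ b_i: 63/50·1 + (-13/50)·1 = 1 ✓
b·c: (-13/50)·(-25/13) = 1/2 ✓; 2 stages ⇒ order 2.

2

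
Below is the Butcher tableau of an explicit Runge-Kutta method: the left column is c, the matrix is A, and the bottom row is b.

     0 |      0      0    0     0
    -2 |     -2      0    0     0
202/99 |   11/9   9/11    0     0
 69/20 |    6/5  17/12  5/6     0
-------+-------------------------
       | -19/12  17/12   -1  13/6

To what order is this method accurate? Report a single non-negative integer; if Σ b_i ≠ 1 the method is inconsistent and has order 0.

1

b = (-19/12, 17/12, -1, 13/6)
c = (0, -2, 202/99, 69/20)
Ac = (0, 0, -18/11, -673/594)
Σ b_i: (-19/12)·1 + 17/12·1 + (-1)·1 + 13/6·1 = 1 ✓
b·c: 17/12·(-2) + (-1)·202/99 + 13/6·69/20 = 10301/3960 ≠ 1/2 ⇒ order 1.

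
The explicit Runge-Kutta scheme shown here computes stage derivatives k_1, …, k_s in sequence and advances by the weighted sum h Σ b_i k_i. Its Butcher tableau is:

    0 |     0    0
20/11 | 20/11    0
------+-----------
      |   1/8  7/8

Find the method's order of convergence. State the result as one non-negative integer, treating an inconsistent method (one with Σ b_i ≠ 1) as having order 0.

b = (1/8, 7/8)
c = (0, 20/11)
Σ b_i: 1/8·1 + 7/8·1 = 1 ✓
b·c: 7/8·20/11 = 35/22 ≠ 1/2 ⇒ order 1.

1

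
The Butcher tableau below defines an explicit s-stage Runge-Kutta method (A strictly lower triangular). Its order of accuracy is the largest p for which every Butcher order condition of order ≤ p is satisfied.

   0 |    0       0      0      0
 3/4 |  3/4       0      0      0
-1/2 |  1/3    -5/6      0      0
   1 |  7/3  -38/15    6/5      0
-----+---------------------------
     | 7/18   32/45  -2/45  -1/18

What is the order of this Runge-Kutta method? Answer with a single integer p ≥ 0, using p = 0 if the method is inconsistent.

b = (7/18, 32/45, -2/45, -1/18)
c = (0, 3/4, -1/2, 1)
Ac = (0, 0, -5/8, -5/2)
Σ b_i: 7/18·1 + 32/45·1 + (-2/45)·1 + (-1/18)·1 = 1 ✓
b·c: 32/45·3/4 + (-2/45)·(-1/2) + (-1/18)·1 = 1/2 ✓
b·c²: 32/45·9/16 + (-2/45)·1/4 + (-1/18)·1 = 1/3 ✓
b·Ac: (-2/45)·(-5/8) + (-1/18)·(-5/2) = 1/6 ✓
b·c³: 32/45·27/64 + (-2/45)·(-1/8) + (-1/18)·1 = 1/4 ✓
b·(c∘Ac): (-2/45)·5/16 + (-1/18)·(-5/2) = 1/8 ✓
b·Ac²: (-2/45)·(-15/32) + (-1/18)·(-9/8) = 1/12 ✓
b·A²c: (-1/18)·(-3/4) = 1/24 ✓; 4 stages ⇒ order 4.

4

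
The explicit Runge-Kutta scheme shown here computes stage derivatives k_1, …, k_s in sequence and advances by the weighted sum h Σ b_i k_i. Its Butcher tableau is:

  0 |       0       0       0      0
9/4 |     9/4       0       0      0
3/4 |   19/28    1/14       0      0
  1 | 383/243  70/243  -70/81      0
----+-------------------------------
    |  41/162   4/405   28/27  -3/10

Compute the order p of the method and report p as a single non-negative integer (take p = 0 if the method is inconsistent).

b = (41/162, 4/405, 28/27, -3/10)
c = (0, 9/4, 3/4, 1)
Ac = (0, 0, 9/56, 0)
Σ b_i: 41/162·1 + 4/405·1 + 28/27·1 + (-3/10)·1 = 1 ✓
b·c: 4/405·9/4 + 28/27·3/4 + (-3/10)·1 = 1/2 ✓
b·c²: 4/405·81/16 + 28/27·9/16 + (-3/10)·1 = 1/3 ✓
b·Ac: 28/27·9/56 = 1/6 ✓
b·c³: 4/405·729/64 + 28/27·27/64 + (-3/10)·1 = 1/4 ✓
b·(c∘Ac): 28/27·27/224 = 1/8 ✓
b·Ac²: 28/27·81/224 + (-3/10)·35/36 = 1/12 ✓
b·A²c: (-3/10)·(-5/36) = 1/24 ✓; 4 stages ⇒ order 4.

4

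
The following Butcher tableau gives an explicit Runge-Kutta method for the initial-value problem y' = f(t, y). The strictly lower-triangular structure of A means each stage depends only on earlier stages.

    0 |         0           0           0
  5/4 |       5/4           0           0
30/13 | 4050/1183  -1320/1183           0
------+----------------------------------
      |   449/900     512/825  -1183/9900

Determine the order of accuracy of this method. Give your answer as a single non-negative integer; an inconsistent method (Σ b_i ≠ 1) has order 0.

3

b = (449/900, 512/825, -1183/9900)
c = (0, 5/4, 30/13)
Ac = (0, 0, -1650/1183)
Σ b_i: 449/900·1 + 512/825·1 + (-1183/9900)·1 = 1 ✓
b·c: 512/825·5/4 + (-1183/9900)·30/13 = 1/2 ✓
b·c²: 512/825·25/16 + (-1183/9900)·900/169 = 1/3 ✓
b·Ac: (-1183/9900)·(-1650/1183) = 1/6 ✓; 3 stages ⇒ order 3.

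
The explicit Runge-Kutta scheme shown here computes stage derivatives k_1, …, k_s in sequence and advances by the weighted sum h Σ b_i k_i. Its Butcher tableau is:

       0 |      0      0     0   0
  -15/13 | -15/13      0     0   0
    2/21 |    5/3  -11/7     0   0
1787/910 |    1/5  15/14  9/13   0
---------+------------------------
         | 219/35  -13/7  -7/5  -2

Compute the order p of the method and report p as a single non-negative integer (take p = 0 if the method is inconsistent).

1

b = (219/35, -13/7, -7/5, -2)
c = (0, -15/13, 2/21, 1787/910)
Ac = (0, 0, 165/91, -213/182)
Σ b_i: 219/35·1 + (-13/7)·1 + (-7/5)·1 + (-2)·1 = 1 ✓
b·c: (-13/7)·(-15/13) + (-7/5)·2/21 + (-2)·1787/910 = -374/195 ≠ 1/2 ⇒ order 1.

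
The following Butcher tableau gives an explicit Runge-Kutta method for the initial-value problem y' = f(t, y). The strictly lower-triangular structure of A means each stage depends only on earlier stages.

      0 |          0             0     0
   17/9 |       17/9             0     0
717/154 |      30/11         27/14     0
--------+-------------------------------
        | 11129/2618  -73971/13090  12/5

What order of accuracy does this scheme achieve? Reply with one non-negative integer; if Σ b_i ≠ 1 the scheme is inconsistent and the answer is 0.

b = (11129/2618, -73971/13090, 12/5)
c = (0, 17/9, 717/154)
Ac = (0, 0, 51/14)
Σ b_i: 11129/2618·1 + (-73971/13090)·1 + 12/5·1 = 1 ✓
b·c: (-73971/13090)·17/9 + 12/5·717/154 = 1/2 ✓
b·c²: (-73971/13090)·289/81 + 12/5·514089/23716 = 3400427/106722 ≠ 1/3 ⇒ order 2.
b·Ac: 12/5·51/14 = 306/35 ≠ 1/6

2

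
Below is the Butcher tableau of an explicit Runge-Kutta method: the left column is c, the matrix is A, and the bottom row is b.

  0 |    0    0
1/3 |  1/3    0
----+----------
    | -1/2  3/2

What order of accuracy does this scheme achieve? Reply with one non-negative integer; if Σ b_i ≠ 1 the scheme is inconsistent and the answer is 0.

b = (-1/2, 3/2)
c = (0, 1/3)
Σ b_i: (-1/2)·1 + 3/2·1 = 1 ✓
b·c: 3/2·1/3 = 1/2 ✓; 2 stages ⇒ order 2.

2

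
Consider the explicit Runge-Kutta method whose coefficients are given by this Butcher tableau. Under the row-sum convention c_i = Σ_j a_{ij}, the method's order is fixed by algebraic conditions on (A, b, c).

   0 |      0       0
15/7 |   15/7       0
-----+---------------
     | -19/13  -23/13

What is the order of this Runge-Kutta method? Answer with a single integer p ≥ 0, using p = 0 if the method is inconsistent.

0

b = (-19/13, -23/13)
c = (0, 15/7)
Σ b_i: (-19/13)·1 + (-23/13)·1 = -42/13 ≠ 1 ⇒ order 0.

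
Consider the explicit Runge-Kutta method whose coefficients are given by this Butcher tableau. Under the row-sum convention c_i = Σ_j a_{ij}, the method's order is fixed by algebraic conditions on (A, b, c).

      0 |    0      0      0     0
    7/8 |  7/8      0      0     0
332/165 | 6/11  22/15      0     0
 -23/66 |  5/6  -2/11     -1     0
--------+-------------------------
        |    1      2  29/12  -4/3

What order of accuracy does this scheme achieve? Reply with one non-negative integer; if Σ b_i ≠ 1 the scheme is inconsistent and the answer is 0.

b = (1, 2, 29/12, -4/3)
c = (0, 7/8, 332/165, -23/66)
Ac = (0, 0, 77/60, -1433/660)
Σ b_i: 1·1 + 2·1 + 29/12·1 + (-4/3)·1 = 49/12 ≠ 1 ⇒ order 0.

0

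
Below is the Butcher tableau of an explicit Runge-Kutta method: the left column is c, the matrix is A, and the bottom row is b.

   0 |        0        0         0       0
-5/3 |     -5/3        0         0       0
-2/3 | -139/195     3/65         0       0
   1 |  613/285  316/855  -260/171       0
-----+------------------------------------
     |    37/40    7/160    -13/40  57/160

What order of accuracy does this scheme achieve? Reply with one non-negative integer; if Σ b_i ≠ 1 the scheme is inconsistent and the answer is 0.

b = (37/40, 7/160, -13/40, 57/160)
c = (0, -5/3, -2/3, 1)
Ac = (0, 0, -1/13, 68/171)
Σ b_i: 37/40·1 + 7/160·1 + (-13/40)·1 + 57/160·1 = 1 ✓
b·c: 7/160·(-5/3) + (-13/40)·(-2/3) + 57/160·1 = 1/2 ✓
b·c²: 7/160·25/9 + (-13/40)·4/9 + 57/160·1 = 1/3 ✓
b·Ac: (-13/40)·(-1/13) + 57/160·68/171 = 1/6 ✓
b·c³: 7/160·(-125/27) + (-13/40)·(-8/27) + 57/160·1 = 1/4 ✓
b·(c∘Ac): (-13/40)·2/39 + 57/160·68/171 = 1/8 ✓
b·Ac²: (-13/40)·5/39 + 57/160·20/57 = 1/12 ✓
b·A²c: 57/160·20/171 = 1/24 ✓; 4 stages ⇒ order 4.

4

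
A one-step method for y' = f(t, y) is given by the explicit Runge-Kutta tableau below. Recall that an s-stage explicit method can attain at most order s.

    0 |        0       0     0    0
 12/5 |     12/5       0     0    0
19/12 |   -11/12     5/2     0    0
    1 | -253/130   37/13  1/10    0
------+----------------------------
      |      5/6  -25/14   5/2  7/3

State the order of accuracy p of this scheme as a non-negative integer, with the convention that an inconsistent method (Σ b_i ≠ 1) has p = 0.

0

b = (5/6, -25/14, 5/2, 7/3)
c = (0, 12/5, 19/12, 1)
Ac = (0, 0, 6, 10903/1560)
Σ b_i: 5/6·1 + (-25/14)·1 + 5/2·1 + 7/3·1 = 163/42 ≠ 1 ⇒ order 0.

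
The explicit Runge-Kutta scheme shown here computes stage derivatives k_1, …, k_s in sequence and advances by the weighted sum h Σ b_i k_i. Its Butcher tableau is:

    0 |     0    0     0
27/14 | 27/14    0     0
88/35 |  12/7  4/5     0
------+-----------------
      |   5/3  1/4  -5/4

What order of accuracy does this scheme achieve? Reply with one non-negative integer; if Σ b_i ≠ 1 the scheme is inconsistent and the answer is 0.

0

b = (5/3, 1/4, -5/4)
c = (0, 27/14, 88/35)
Ac = (0, 0, 54/35)
Σ b_i: 5/3·1 + 1/4·1 + (-5/4)·1 = 2/3 ≠ 1 ⇒ order 0.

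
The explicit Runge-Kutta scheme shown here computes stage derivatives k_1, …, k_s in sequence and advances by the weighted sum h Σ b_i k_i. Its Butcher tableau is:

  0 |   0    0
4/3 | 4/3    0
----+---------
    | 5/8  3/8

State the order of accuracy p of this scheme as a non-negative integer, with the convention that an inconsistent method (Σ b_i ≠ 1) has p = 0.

b = (5/8, 3/8)
c = (0, 4/3)
Σ b_i: 5/8·1 + 3/8·1 = 1 ✓
b·c: 3/8·4/3 = 1/2 ✓; 2 stages ⇒ order 2.

2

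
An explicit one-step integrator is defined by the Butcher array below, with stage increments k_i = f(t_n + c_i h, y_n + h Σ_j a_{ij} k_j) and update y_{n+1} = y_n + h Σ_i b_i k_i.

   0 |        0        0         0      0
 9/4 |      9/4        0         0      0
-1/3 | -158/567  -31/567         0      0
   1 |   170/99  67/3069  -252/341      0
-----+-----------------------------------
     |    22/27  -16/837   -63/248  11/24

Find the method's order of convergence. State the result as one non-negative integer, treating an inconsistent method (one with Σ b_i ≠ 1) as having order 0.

b = (22/27, -16/837, -63/248, 11/24)
c = (0, 9/4, -1/3, 1)
Ac = (0, 0, -31/252, 13/44)
Σ b_i: 22/27·1 + (-16/837)·1 + (-63/248)·1 + 11/24·1 = 1 ✓
b·c: (-16/837)·9/4 + (-63/248)·(-1/3) + 11/24·1 = 1/2 ✓
b·c²: (-16/837)·81/16 + (-63/248)·1/9 + 11/24·1 = 1/3 ✓
b·Ac: (-63/248)·(-31/252) + 11/24·13/44 = 1/6 ✓
b·c³: (-16/837)·729/64 + (-63/248)·(-1/27) + 11/24·1 = 1/4 ✓
b·(c∘Ac): (-63/248)·31/756 + 11/24·13/44 = 1/8 ✓
b·Ac²: (-63/248)·(-31/112) + 11/24·5/176 = 1/12 ✓
b·A²c: 11/24·1/11 = 1/24 ✓; 4 stages ⇒ order 4.

4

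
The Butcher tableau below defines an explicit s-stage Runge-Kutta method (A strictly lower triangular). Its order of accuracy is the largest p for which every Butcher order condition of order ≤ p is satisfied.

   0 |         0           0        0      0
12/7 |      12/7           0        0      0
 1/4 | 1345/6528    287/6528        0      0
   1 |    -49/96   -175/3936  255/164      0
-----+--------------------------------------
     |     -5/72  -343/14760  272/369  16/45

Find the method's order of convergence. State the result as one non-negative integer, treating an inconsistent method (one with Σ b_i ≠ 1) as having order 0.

4

b = (-5/72, -343/14760, 272/369, 16/45)
c = (0, 12/7, 1/4, 1)
Ac = (0, 0, 41/544, 5/16)
Σ b_i: (-5/72)·1 + (-343/14760)·1 + 272/369·1 + 16/45·1 = 1 ✓
b·c: (-343/14760)·12/7 + 272/369·1/4 + 16/45·1 = 1/2 ✓
b·c²: (-343/14760)·144/49 + 272/369·1/16 + 16/45·1 = 1/3 ✓
b·Ac: 272/369·41/544 + 16/45·5/16 = 1/6 ✓
b·c³: (-343/14760)·1728/343 + 272/369·1/64 + 16/45·1 = 1/4 ✓
b·(c∘Ac): 272/369·41/2176 + 16/45·5/16 = 1/8 ✓
b·Ac²: 272/369·123/952 + 16/45·(-15/448) = 1/12 ✓
b·A²c: 16/45·15/128 = 1/24 ✓; 4 stages ⇒ order 4.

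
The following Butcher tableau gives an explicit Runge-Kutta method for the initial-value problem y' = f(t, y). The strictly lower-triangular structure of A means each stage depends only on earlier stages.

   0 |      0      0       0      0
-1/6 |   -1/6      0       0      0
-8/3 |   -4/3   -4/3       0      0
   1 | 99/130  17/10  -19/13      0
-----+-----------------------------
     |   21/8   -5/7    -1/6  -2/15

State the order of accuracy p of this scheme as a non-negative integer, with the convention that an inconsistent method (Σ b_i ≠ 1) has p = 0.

b = (21/8, -5/7, -1/6, -2/15)
c = (0, -1/6, -8/3, 1)
Ac = (0, 0, 2/9, 2819/780)
Σ b_i: 21/8·1 + (-5/7)·1 + (-1/6)·1 + (-2/15)·1 = 451/280 ≠ 1 ⇒ order 0.

0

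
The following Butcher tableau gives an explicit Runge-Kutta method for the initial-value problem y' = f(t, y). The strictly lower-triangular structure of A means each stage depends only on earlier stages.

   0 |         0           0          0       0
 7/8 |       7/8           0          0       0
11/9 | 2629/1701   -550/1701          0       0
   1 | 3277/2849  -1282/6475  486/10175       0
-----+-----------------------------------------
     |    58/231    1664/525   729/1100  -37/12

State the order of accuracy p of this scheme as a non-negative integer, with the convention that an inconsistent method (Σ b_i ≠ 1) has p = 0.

4

b = (58/231, 1664/525, 729/1100, -37/12)
c = (0, 7/8, 11/9, 1)
Ac = (0, 0, -275/972, -17/148)
Σ b_i: 58/231·1 + 1664/525·1 + 729/1100·1 + (-37/12)·1 = 1 ✓
b·c: 1664/525·7/8 + 729/1100·11/9 + (-37/12)·1 = 1/2 ✓
b·c²: 1664/525·49/64 + 729/1100·121/81 + (-37/12)·1 = 1/3 ✓
b·Ac: 729/1100·(-275/972) + (-37/12)·(-17/148) = 1/6 ✓
b·c³: 1664/525·343/512 + 729/1100·1331/729 + (-37/12)·1 = 1/4 ✓
b·(c∘Ac): 729/1100·(-3025/8748) + (-37/12)·(-17/148) = 1/8 ✓
b·Ac²: 729/1100·(-1925/7776) + (-37/12)·(-95/1184) = 1/12 ✓
b·A²c: (-37/12)·(-1/74) = 1/24 ✓; 4 stages ⇒ order 4.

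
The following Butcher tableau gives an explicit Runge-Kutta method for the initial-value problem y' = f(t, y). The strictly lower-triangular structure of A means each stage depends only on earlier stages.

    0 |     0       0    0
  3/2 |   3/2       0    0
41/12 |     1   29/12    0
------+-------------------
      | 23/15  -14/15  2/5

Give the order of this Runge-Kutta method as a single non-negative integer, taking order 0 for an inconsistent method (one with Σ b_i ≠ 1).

b = (23/15, -14/15, 2/5)
c = (0, 3/2, 41/12)
Ac = (0, 0, 29/8)
Σ b_i: 23/15·1 + (-14/15)·1 + 2/5·1 = 1 ✓
b·c: (-14/15)·3/2 + 2/5·41/12 = -1/30 ≠ 1/2 ⇒ order 1.

1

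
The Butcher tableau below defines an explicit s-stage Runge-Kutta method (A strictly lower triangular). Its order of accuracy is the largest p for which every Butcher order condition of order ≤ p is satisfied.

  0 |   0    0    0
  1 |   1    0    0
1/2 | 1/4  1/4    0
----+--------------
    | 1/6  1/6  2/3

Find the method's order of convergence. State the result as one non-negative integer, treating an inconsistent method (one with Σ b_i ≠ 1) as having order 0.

b = (1/6, 1/6, 2/3)
c = (0, 1, 1/2)
Ac = (0, 0, 1/4)
Σ b_i: 1/6·1 + 1/6·1 + 2/3·1 = 1 ✓
b·c: 1/6·1 + 2/3·1/2 = 1/2 ✓
b·c²: 1/6·1 + 2/3·1/4 = 1/3 ✓
b·Ac: 2/3·1/4 = 1/6 ✓; 3 stages ⇒ order 3.

3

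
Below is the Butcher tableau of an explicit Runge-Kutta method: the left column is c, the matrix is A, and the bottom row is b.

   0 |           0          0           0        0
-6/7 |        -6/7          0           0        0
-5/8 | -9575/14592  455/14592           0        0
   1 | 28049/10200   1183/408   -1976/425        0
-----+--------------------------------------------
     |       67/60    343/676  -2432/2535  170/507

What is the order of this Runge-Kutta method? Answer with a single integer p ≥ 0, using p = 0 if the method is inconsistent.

b = (67/60, 343/676, -2432/2535, 170/507)
c = (0, -6/7, -5/8, 1)
Ac = (0, 0, -65/2432, 143/340)
Σ b_i: 67/60·1 + 343/676·1 + (-2432/2535)·1 + 170/507·1 = 1 ✓
b·c: 343/676·(-6/7) + (-2432/2535)·(-5/8) + 170/507·1 = 1/2 ✓
b·c²: 343/676·36/49 + (-2432/2535)·25/64 + 170/507·1 = 1/3 ✓
b·Ac: (-2432/2535)·(-65/2432) + 170/507·143/340 = 1/6 ✓
b·c³: 343/676·(-216/343) + (-2432/2535)·(-125/512) + 170/507·1 = 1/4 ✓
b·(c∘Ac): (-2432/2535)·325/19456 + 170/507·143/340 = 1/8 ✓
b·Ac²: (-2432/2535)·195/8512 + 170/507·299/952 = 1/12 ✓
b·A²c: 170/507·169/1360 = 1/24 ✓; 4 stages ⇒ order 4.

4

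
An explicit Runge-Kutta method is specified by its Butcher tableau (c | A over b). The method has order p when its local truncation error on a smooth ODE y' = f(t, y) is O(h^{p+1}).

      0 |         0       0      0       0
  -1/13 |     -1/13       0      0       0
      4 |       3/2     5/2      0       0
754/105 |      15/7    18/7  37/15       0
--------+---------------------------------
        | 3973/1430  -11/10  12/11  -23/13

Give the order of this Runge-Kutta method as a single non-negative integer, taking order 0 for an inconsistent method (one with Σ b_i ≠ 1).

1

b = (3973/1430, -11/10, 12/11, -23/13)
c = (0, -1/13, 4, 754/105)
Ac = (0, 0, -5/26, 13198/1365)
Σ b_i: 3973/1430·1 + (-11/10)·1 + 12/11·1 + (-23/13)·1 = 1 ✓
b·c: (-11/10)·(-1/13) + 12/11·4 + (-23/13)·754/105 = -247943/30030 ≠ 1/2 ⇒ order 1.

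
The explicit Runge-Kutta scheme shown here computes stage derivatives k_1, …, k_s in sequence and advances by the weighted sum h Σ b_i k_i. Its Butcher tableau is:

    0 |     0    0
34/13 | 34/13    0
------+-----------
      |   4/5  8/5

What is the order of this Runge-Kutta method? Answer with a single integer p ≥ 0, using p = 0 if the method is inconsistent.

0

b = (4/5, 8/5)
c = (0, 34/13)
Σ b_i: 4/5·1 + 8/5·1 = 12/5 ≠ 1 ⇒ order 0.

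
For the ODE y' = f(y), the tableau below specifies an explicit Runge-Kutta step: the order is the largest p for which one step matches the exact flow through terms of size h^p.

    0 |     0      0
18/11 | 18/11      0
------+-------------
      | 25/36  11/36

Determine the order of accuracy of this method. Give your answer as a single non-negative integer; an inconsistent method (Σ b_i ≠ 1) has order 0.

b = (25/36, 11/36)
c = (0, 18/11)
Σ b_i: 25/36·1 + 11/36·1 = 1 ✓
b·c: 11/36·18/11 = 1/2 ✓; 2 stages ⇒ order 2.

2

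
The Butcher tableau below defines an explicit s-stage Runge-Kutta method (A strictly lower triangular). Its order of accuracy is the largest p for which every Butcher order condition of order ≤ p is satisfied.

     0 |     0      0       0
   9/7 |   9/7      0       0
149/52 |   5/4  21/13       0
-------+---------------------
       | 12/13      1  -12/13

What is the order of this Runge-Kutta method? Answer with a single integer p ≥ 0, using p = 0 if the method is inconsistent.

b = (12/13, 1, -12/13)
c = (0, 9/7, 149/52)
Ac = (0, 0, 27/13)
Σ b_i: 12/13·1 + 1·1 + (-12/13)·1 = 1 ✓
b·c: 1·9/7 + (-12/13)·149/52 = -1608/1183 ≠ 1/2 ⇒ order 1.

1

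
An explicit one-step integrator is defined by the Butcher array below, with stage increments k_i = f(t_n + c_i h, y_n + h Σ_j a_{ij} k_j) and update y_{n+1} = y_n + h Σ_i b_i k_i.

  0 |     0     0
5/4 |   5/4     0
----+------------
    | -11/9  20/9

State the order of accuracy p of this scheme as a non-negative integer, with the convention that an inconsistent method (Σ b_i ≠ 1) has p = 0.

1

b = (-11/9, 20/9)
c = (0, 5/4)
Σ b_i: (-11/9)·1 + 20/9·1 = 1 ✓
b·c: 20/9·5/4 = 25/9 ≠ 1/2 ⇒ order 1.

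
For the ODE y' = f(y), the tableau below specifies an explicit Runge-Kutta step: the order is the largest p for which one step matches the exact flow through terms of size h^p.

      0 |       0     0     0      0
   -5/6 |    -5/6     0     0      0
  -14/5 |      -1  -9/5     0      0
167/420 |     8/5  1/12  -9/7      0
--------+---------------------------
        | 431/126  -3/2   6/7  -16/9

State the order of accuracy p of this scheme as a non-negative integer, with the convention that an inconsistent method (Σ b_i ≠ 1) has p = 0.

b = (431/126, -3/2, 6/7, -16/9)
c = (0, -5/6, -14/5, 167/420)
Ac = (0, 0, 3/2, 1271/360)
Σ b_i: 431/126·1 + (-3/2)·1 + 6/7·1 + (-16/9)·1 = 1 ✓
b·c: (-3/2)·(-5/6) + 6/7·(-14/5) + (-16/9)·167/420 = -7019/3780 ≠ 1/2 ⇒ order 1.

1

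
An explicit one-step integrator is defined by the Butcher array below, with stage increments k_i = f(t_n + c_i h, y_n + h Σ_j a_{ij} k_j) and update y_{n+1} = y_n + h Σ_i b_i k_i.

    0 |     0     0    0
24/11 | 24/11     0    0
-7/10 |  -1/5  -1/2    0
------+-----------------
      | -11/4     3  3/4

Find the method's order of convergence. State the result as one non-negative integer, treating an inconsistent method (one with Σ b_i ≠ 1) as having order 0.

b = (-11/4, 3, 3/4)
c = (0, 24/11, -7/10)
Ac = (0, 0, -12/11)
Σ b_i: (-11/4)·1 + 3·1 + 3/4·1 = 1 ✓
b·c: 3·24/11 + 3/4·(-7/10) = 2649/440 ≠ 1/2 ⇒ order 1.

1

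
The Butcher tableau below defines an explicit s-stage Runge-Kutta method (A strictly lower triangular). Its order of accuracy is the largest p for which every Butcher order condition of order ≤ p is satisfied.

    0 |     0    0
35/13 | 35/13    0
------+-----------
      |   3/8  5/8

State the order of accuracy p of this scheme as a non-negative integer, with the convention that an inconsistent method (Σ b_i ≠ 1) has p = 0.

b = (3/8, 5/8)
c = (0, 35/13)
Σ b_i: 3/8·1 + 5/8·1 = 1 ✓
b·c: 5/8·35/13 = 175/104 ≠ 1/2 ⇒ order 1.

1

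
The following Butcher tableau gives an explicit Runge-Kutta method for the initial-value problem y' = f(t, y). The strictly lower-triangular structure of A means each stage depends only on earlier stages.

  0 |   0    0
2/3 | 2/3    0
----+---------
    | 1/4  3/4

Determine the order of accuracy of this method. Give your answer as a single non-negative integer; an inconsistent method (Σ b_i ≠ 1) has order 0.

b = (1/4, 3/4)
c = (0, 2/3)
Σ b_i: 1/4·1 + 3/4·1 = 1 ✓
b·c: 3/4·2/3 = 1/2 ✓; 2 stages ⇒ order 2.

2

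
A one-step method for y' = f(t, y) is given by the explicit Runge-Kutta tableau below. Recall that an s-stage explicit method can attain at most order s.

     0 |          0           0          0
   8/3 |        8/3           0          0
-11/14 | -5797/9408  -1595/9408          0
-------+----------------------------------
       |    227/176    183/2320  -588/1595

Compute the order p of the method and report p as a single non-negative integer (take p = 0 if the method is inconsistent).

b = (227/176, 183/2320, -588/1595)
c = (0, 8/3, -11/14)
Ac = (0, 0, -1595/3528)
Σ b_i: 227/176·1 + 183/2320·1 + (-588/1595)·1 = 1 ✓
b·c: 183/2320·8/3 + (-588/1595)·(-11/14) = 1/2 ✓
b·c²: 183/2320·64/9 + (-588/1595)·121/196 = 1/3 ✓
b·Ac: (-588/1595)·(-1595/3528) = 1/6 ✓; 3 stages ⇒ order 3.

3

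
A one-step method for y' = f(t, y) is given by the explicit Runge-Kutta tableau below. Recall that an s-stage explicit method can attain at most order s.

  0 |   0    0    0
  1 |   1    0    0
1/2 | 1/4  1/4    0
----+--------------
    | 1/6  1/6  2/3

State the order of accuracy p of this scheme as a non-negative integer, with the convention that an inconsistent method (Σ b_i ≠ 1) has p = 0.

3

b = (1/6, 1/6, 2/3)
c = (0, 1, 1/2)
Ac = (0, 0, 1/4)
Σ b_i: 1/6·1 + 1/6·1 + 2/3·1 = 1 ✓
b·c: 1/6·1 + 2/3·1/2 = 1/2 ✓
b·c²: 1/6·1 + 2/3·1/4 = 1/3 ✓
b·Ac: 2/3·1/4 = 1/6 ✓; 3 stages ⇒ order 3.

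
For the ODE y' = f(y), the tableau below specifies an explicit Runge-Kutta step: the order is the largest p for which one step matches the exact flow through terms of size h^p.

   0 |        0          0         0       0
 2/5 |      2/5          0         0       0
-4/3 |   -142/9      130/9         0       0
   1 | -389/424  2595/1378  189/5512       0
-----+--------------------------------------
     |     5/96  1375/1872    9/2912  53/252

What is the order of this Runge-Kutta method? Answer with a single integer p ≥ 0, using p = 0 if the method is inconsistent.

b = (5/96, 1375/1872, 9/2912, 53/252)
c = (0, 2/5, -4/3, 1)
Ac = (0, 0, 52/9, 75/106)
Σ b_i: 5/96·1 + 1375/1872·1 + 9/2912·1 + 53/252·1 = 1 ✓
b·c: 1375/1872·2/5 + 9/2912·(-4/3) + 53/252·1 = 1/2 ✓
b·c²: 1375/1872·4/25 + 9/2912·16/9 + 53/252·1 = 1/3 ✓
b·Ac: 9/2912·52/9 + 53/252·75/106 = 1/6 ✓
b·c³: 1375/1872·8/125 + 9/2912·(-64/27) + 53/252·1 = 1/4 ✓
b·(c∘Ac): 9/2912·(-208/27) + 53/252·75/106 = 1/8 ✓
b·Ac²: 9/2912·104/45 + 53/252·96/265 = 1/12 ✓
b·A²c: 53/252·21/106 = 1/24 ✓; 4 stages ⇒ order 4.

4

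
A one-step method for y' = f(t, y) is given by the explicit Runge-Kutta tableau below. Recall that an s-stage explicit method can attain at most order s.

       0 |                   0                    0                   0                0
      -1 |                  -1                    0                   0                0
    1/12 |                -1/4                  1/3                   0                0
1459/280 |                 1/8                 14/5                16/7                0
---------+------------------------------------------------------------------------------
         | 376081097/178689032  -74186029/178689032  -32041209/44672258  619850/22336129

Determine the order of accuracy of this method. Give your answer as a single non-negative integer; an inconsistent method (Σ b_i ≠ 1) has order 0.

3

b = (376081097/178689032, -74186029/178689032, -32041209/44672258, 619850/22336129)
c = (0, -1, 1/12, 1459/280)
Ac = (0, 0, -1/3, -274/105)
Σ b_i: 376081097/178689032·1 + (-74186029/178689032)·1 + (-32041209/44672258)·1 + 619850/22336129·1 = 1 ✓
b·c: (-74186029/178689032)·(-1) + (-32041209/44672258)·1/12 + 619850/22336129·1459/280 = 1/2 ✓
b·c²: (-74186029/178689032)·1 + (-32041209/44672258)·1/144 + 619850/22336129·2128681/78400 = 1/3 ✓
b·Ac: (-32041209/44672258)·(-1/3) + 619850/22336129·(-274/105) = 1/6 ✓
b·c³: (-74186029/178689032)·(-1) + (-32041209/44672258)·1/1728 + 619850/22336129·3105745579/21952000 = 7818830227493/1801185442560 ≠ 1/4 ⇒ order 3.
b·(c∘Ac): (-32041209/44672258)·(-1/36) + 619850/22336129·(-199883/14700) = -191601193/536067096 ≠ 1/8
b·Ac²: (-32041209/44672258)·1/3 + 619850/22336129·887/315 = -64706087/402050322 ≠ 1/12
b·A²c: 619850/22336129·(-16/21) = -1416800/67008387 ≠ 1/24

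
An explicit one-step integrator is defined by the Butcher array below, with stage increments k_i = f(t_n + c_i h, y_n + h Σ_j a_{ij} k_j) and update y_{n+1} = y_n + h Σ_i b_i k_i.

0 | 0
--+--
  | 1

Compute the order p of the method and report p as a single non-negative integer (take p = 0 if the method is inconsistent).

b = (1)
c = (0)
Σ b_i: 1·1 = 1 ✓; 1 stage ⇒ order 1.

1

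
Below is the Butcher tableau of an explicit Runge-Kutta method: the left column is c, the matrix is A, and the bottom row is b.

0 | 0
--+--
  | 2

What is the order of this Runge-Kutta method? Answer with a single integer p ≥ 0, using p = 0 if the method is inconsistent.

b = (2)
c = (0)
Σ b_i: 2·1 = 2 ≠ 1 ⇒ order 0.

0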